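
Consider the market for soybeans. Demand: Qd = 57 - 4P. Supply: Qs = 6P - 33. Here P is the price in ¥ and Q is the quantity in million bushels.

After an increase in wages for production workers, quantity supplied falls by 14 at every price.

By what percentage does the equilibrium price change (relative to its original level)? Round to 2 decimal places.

+15.56

Initially, 57 - 4P = 6P - 33, so 90 = 10P and P = 9, Q = 21.
The shock moves the curves to Qd = 57 - 4P and Qs = 6P - 47.
Clearing the new market: 57 - 4P = 6P - 47, so P = 10.4 and Q = 15.4.
%ΔP = (10.4 − 9) / 9 × 100 = +15.56%.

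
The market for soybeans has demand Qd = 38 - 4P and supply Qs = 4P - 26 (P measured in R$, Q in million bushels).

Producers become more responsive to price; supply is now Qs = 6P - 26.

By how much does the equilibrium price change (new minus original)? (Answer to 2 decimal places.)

-1.60

Original equilibrium: 38 - 4P = 4P - 26 gives 64 = 8P, so P = 8 and Q = 6.
With the change applied: demand Qd = 38 - 4P, supply Qs = 6P - 26.
Clearing the new market: 38 - 4P = 6P - 26, so P = 6.4 and Q = 12.4.
ΔP = 6.4 − 8 = -1.60.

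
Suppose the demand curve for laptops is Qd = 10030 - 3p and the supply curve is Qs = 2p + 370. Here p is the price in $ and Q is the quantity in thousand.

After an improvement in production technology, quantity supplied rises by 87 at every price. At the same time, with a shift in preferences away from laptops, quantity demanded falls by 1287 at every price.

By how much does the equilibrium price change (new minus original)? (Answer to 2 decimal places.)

Before the shock: 10030 - 3p = 2p + 370 ⇒ 9660 = 5p ⇒ p = 1932, Q = 4234.
After the shift, demand is Qd = 8743 - 3p and supply is Qs = 2p + 457.
Setting them equal: 8743 - 3p = 2p + 457 → 8286 = 5p, so p = 1657.2 and Q = 3771.4.
Δp = 1657.2 − 1932 = -274.80.

-274.80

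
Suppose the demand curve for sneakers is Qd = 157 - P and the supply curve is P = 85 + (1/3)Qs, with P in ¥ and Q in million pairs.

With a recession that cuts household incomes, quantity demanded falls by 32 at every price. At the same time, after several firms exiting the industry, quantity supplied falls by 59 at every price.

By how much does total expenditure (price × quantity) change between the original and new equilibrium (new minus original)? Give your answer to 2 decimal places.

-3888.31

Before the shock: 157 - P = 3P - 255 ⇒ 412 = 4P ⇒ P = 103, Q = 54.
After the shift, demand is Qd = 125 - P and supply is Qs = 3P - 314.
Equate the new curves: 125 - P = 3P - 314, giving 439 = 4P, P = 109.75, Q = 15.25.
Expenditure moves from 103×54 = 5562 to 109.75×15.25 = 1673.6875; change = -3888.31.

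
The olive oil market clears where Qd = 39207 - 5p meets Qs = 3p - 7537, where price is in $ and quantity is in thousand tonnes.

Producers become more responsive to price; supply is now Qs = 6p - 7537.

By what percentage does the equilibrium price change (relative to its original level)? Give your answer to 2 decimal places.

Solve the original market: 39207 - 5p = 3p - 7537, hence p = 5843 and Q = 9992.
With the change applied: demand Qd = 39207 - 5p, supply Qs = 6p - 7537.
Equate the new curves: 39207 - 5p = 6p - 7537, giving 46744 = 11p, p = 46744/11 ≈ 4249.4545, Q = 197557/11 ≈ 17959.7273.
%Δp = (4249.4545 − 5843) / 5843 × 100 = -27.27%.

-27.27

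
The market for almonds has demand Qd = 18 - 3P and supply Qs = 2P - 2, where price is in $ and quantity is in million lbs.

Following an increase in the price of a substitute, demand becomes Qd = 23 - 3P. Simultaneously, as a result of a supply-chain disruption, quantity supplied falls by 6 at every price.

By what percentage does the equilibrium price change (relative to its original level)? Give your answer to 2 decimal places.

Solve the original market: 18 - 3P = 2P - 2, hence P = 4 and Q = 6.
The shock moves the curves to Qd = 23 - 3P and Qs = 2P - 8.
Equate the new curves: 23 - 3P = 2P - 8, giving 31 = 5P, P = 6.2, Q = 4.4.
%ΔP = (6.2 − 4) / 4 × 100 = +55.00%.

+55.00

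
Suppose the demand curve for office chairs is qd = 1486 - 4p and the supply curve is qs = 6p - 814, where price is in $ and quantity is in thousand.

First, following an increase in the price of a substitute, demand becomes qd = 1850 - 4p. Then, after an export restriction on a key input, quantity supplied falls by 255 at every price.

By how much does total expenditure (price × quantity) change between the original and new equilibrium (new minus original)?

+69012.56

Original equilibrium: 1486 - 4p = 6p - 814 gives 2300 = 10p, so p = 230 and q = 566.
The shock moves the curves to qd = 1850 - 4p and qs = 6p - 1069.
Clearing the new market: 1850 - 4p = 6p - 1069, so p = 291.9 and q = 682.4.
Expenditure moves from 230×566 = 130180 to 291.9×682.4 = 199192.56; change = +69012.56.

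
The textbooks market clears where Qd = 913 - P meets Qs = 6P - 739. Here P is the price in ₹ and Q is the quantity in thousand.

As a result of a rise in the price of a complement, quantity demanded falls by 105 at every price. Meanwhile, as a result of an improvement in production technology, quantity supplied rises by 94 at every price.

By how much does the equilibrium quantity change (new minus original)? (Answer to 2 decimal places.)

Solve the original market: 913 - P = 6P - 739, hence P = 236 and Q = 677.
The shock moves the curves to Qd = 808 - P and Qs = 6P - 645.
New equilibrium: 808 - P = 6P - 645 ⇒ 1453 = 7P ⇒ P = 1453/7 ≈ 207.5714, Q = 4203/7 ≈ 600.4286.
ΔQ = 600.4286 − 677 = -76.57.

-76.57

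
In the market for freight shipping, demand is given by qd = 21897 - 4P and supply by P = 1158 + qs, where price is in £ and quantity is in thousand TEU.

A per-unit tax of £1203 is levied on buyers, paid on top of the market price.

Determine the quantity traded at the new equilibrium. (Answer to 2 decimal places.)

Original equilibrium: 21897 - 4P = P - 1158 gives 23055 = 5P, so P = 4611 and q = 3453.
Since buyers pay the price plus the tax, the effective demand curve becomes qd = 17085 - 4P.
Equate the new curves: 17085 - 4P = P - 1158, giving 18243 = 5P, P = 3648.6, q = 2490.6.

2490.60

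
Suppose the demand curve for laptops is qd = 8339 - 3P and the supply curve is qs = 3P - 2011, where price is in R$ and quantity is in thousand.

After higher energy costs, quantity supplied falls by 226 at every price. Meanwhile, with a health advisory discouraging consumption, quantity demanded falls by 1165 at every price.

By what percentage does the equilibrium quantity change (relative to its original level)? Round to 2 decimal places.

-21.98

Solve the original market: 8339 - 3P = 3P - 2011, hence P = 1725 and q = 3164.
After the shift, demand is qd = 7174 - 3P and supply is qs = 3P - 2237.
New equilibrium: 7174 - 3P = 3P - 2237 ⇒ 9411 = 6P ⇒ P = 1568.5, q = 2468.5.
%Δq = (2468.5 − 3164) / 3164 × 100 = -21.98%.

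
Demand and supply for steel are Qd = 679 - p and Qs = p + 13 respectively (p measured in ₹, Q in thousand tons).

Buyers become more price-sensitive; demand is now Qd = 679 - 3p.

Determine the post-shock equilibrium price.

Original equilibrium: 679 - p = p + 13 gives 666 = 2p, so p = 333 and Q = 346.
With the change applied: demand Qd = 679 - 3p, supply Qs = p + 13.
Equate the new curves: 679 - 3p = p + 13, giving 666 = 4p, p = 166.5, Q = 179.5.

166.5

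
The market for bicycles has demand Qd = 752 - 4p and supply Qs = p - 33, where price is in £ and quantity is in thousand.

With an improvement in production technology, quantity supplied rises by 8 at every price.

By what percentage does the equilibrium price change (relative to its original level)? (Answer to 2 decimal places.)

-1.02

Before the shock: 752 - 4p = p - 33 ⇒ 785 = 5p ⇒ p = 157, Q = 124.
The new curves are Qd = 752 - 4p (demand) and Qs = p - 25 (supply).
Clearing the new market: 752 - 4p = p - 25, so p = 155.4 and Q = 130.4.
%Δp = (155.4 − 157) / 157 × 100 = -1.02%.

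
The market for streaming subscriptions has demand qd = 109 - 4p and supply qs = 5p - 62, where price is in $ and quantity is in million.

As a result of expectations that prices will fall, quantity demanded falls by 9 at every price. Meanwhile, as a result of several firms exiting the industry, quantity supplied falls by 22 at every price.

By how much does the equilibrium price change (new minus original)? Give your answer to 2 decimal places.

+1.44

Before the shock: 109 - 4p = 5p - 62 ⇒ 171 = 9p ⇒ p = 19, q = 33.
After the shift, demand is qd = 100 - 4p and supply is qs = 5p - 84.
Clearing the new market: 100 - 4p = 5p - 84, so p = 184/9 ≈ 20.4444 and q = 164/9 ≈ 18.2222.
Δp = 20.4444 − 19 = +1.44.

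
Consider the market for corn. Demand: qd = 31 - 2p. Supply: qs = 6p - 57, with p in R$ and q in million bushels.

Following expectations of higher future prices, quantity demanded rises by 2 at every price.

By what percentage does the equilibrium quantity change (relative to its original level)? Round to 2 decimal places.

+16.67

Solve the original market: 31 - 2p = 6p - 57, hence p = 11 and q = 9.
After the shift, demand is qd = 33 - 2p and supply is qs = 6p - 57.
Clearing the new market: 33 - 2p = 6p - 57, so p = 11.25 and q = 10.5.
%Δq = (10.5 − 9) / 9 × 100 = +16.67%.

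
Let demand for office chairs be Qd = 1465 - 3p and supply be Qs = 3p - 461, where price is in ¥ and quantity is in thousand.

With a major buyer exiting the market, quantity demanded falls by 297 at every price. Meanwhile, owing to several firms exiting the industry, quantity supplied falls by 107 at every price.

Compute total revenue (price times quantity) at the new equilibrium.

86800

Original equilibrium: 1465 - 3p = 3p - 461 gives 1926 = 6p, so p = 321 and Q = 502.
The new curves are Qd = 1168 - 3p (demand) and Qs = 3p - 568 (supply).
New equilibrium: 1168 - 3p = 3p - 568 ⇒ 1736 = 6p ⇒ p = 868/3 ≈ 289.3333, Q = 300.
New expenditure = 289.3333 × 300 = 86800.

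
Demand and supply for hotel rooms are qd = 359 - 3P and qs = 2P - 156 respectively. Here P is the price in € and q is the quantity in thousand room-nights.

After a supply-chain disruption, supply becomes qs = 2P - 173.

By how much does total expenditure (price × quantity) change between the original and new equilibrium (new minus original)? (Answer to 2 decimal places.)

-915.28

Initially, 359 - 3P = 2P - 156, so 515 = 5P and P = 103, q = 50.
The shock moves the curves to qd = 359 - 3P and qs = 2P - 173.
Setting them equal: 359 - 3P = 2P - 173 → 532 = 5P, so P = 106.4 and q = 39.8.
Expenditure moves from 103×50 = 5150 to 106.4×39.8 = 4234.72; change = -915.28.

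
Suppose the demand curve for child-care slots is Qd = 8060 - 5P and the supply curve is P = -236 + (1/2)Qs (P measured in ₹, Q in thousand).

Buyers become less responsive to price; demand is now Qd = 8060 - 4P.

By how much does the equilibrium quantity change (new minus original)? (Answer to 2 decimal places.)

+361.33

Original equilibrium: 8060 - 5P = 2P + 472 gives 7588 = 7P, so P = 1084 and Q = 2640.
The new curves are Qd = 8060 - 4P (demand) and Qs = 2P + 472 (supply).
New equilibrium: 8060 - 4P = 2P + 472 ⇒ 7588 = 6P ⇒ P = 3794/3 ≈ 1264.6667, Q = 9004/3 ≈ 3001.3333.
ΔQ = 3001.3333 − 2640 = +361.33.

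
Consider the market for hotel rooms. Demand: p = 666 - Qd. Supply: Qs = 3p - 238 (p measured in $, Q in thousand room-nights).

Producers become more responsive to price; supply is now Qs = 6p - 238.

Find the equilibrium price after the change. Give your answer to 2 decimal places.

Before the shock: 666 - p = 3p - 238 ⇒ 904 = 4p ⇒ p = 226, Q = 440.
The shock moves the curves to Qd = 666 - p and Qs = 6p - 238.
Clearing the new market: 666 - p = 6p - 238, so p = 904/7 ≈ 129.1429 and Q = 3758/7 ≈ 536.8571.

129.14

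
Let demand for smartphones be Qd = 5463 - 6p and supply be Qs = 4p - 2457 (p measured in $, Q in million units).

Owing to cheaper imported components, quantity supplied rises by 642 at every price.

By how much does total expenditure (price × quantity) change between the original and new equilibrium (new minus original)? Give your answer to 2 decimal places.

+234702.36

Original equilibrium: 5463 - 6p = 4p - 2457 gives 7920 = 10p, so p = 792 and Q = 711.
The new curves are Qd = 5463 - 6p (demand) and Qs = 4p - 1815 (supply).
Equate the new curves: 5463 - 6p = 4p - 1815, giving 7278 = 10p, p = 727.8, Q = 1096.2.
Expenditure moves from 792×711 = 563112 to 727.8×1096.2 = 797814.36; change = +234702.36.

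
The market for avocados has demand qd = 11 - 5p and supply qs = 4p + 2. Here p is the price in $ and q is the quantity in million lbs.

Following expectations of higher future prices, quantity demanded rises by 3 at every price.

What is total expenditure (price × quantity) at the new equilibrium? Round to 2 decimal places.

9.78

Before the shock: 11 - 5p = 4p + 2 ⇒ 9 = 9p ⇒ p = 1, q = 6.
After the shift, demand is qd = 14 - 5p and supply is qs = 4p + 2.
New equilibrium: 14 - 5p = 4p + 2 ⇒ 12 = 9p ⇒ p = 4/3 ≈ 1.3333, q = 22/3 ≈ 7.3333.
New expenditure = 1.3333 × 7.3333 = 9.78.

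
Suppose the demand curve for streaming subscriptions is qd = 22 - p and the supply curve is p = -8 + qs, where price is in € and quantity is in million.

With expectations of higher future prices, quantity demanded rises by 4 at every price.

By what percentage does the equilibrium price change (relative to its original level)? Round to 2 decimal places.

+28.57

Before the shock: 22 - p = p + 8 ⇒ 14 = 2p ⇒ p = 7, q = 15.
After the shift, demand is qd = 26 - p and supply is qs = p + 8.
Setting them equal: 26 - p = p + 8 → 18 = 2p, so p = 9 and q = 17.
%Δp = (9 − 7) / 7 × 100 = +28.57%.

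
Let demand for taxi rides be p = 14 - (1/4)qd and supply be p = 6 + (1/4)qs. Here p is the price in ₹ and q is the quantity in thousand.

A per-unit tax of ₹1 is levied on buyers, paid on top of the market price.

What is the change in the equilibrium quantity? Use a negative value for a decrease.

Before the shock: 56 - 4p = 4p - 24 ⇒ 80 = 8p ⇒ p = 10, q = 16.
Since buyers pay the price plus the tax, the effective demand curve becomes qd = 52 - 4p.
Clearing the new market: 52 - 4p = 4p - 24, so p = 9.5 and q = 14.
Δq = 14 − 16 = -2.

-2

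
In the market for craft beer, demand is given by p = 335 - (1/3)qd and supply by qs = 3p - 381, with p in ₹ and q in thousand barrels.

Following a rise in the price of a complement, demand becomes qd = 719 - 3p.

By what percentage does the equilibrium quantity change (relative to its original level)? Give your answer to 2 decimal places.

Original equilibrium: 1005 - 3p = 3p - 381 gives 1386 = 6p, so p = 231 and q = 312.
After the shift, demand is qd = 719 - 3p and supply is qs = 3p - 381.
Clearing the new market: 719 - 3p = 3p - 381, so p = 550/3 ≈ 183.3333 and q = 169.
%Δq = (169 − 312) / 312 × 100 = -45.83%.

-45.83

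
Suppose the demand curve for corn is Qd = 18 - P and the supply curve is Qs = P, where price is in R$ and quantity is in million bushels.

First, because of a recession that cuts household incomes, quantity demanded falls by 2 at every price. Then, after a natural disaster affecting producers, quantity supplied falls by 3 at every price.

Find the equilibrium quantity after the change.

6.5

Before the shock: 18 - P = P ⇒ 18 = 2P ⇒ P = 9, Q = 9.
The shock moves the curves to Qd = 16 - P and Qs = P - 3.
Clearing the new market: 16 - P = P - 3, so P = 9.5 and Q = 6.5.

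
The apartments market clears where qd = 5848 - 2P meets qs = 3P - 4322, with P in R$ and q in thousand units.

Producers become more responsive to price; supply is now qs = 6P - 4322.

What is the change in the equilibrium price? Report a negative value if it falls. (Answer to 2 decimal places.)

Solve the original market: 5848 - 2P = 3P - 4322, hence P = 2034 and q = 1780.
The shock moves the curves to qd = 5848 - 2P and qs = 6P - 4322.
Setting them equal: 5848 - 2P = 6P - 4322 → 10170 = 8P, so P = 1271.25 and q = 3305.5.
ΔP = 1271.25 − 2034 = -762.75.

-762.75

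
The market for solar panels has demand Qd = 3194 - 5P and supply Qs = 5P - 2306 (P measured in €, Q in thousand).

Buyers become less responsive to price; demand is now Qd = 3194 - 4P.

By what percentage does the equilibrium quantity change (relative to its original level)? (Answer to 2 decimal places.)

Original equilibrium: 3194 - 5P = 5P - 2306 gives 5500 = 10P, so P = 550 and Q = 444.
After the shift, demand is Qd = 3194 - 4P and supply is Qs = 5P - 2306.
Setting them equal: 3194 - 4P = 5P - 2306 → 5500 = 9P, so P = 5500/9 ≈ 611.1111 and Q = 6746/9 ≈ 749.5556.
%ΔQ = (749.5556 − 444) / 444 × 100 = +68.82%.

+68.82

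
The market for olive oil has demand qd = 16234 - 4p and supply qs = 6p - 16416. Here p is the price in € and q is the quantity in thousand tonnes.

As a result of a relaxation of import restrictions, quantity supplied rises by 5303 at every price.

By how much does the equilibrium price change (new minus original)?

Initially, 16234 - 4p = 6p - 16416, so 32650 = 10p and p = 3265, q = 3174.
The shock moves the curves to qd = 16234 - 4p and qs = 6p - 11113.
Equate the new curves: 16234 - 4p = 6p - 11113, giving 27347 = 10p, p = 2734.7, q = 5295.2.
Δp = 2734.7 − 3265 = -530.3.

-530.3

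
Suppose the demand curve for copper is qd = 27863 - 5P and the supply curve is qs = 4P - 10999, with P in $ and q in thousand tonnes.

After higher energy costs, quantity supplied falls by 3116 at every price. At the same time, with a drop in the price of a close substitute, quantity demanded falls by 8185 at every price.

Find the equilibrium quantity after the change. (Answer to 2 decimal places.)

904.11

Original equilibrium: 27863 - 5P = 4P - 10999 gives 38862 = 9P, so P = 4318 and q = 6273.
With the change applied: demand qd = 19678 - 5P, supply qs = 4P - 14115.
New equilibrium: 19678 - 5P = 4P - 14115 ⇒ 33793 = 9P ⇒ P = 33793/9 ≈ 3754.7778, q = 8137/9 ≈ 904.1111.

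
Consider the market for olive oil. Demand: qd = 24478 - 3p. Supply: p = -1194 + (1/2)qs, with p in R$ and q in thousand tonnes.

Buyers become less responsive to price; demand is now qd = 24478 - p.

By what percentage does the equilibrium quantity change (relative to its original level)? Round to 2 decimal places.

+52.48

Original equilibrium: 24478 - 3p = 2p + 2388 gives 22090 = 5p, so p = 4418 and q = 11224.
The new curves are qd = 24478 - p (demand) and qs = 2p + 2388 (supply).
Clearing the new market: 24478 - p = 2p + 2388, so p = 22090/3 ≈ 7363.3333 and q = 51344/3 ≈ 17114.6667.
%Δq = (17114.6667 − 11224) / 11224 × 100 = +52.48%.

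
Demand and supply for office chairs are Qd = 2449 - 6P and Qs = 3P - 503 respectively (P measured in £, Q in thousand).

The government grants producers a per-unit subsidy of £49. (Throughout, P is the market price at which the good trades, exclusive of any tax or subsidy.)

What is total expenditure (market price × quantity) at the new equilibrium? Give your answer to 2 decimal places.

180455.00

Before the shock: 2449 - 6P = 3P - 503 ⇒ 2952 = 9P ⇒ P = 328, Q = 481.
Since sellers receive the price plus the subsidy, the effective supply curve becomes Qs = 3P - 356.
Setting them equal: 2449 - 6P = 3P - 356 → 2805 = 9P, so P = 935/3 ≈ 311.6667 and Q = 579.
New expenditure = 311.6667 × 579 = 180455.00.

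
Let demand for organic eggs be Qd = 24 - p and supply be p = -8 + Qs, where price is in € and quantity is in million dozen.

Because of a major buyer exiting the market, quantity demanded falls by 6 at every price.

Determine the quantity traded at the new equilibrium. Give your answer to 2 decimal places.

Before the shock: 24 - p = p + 8 ⇒ 16 = 2p ⇒ p = 8, Q = 16.
With the change applied: demand Qd = 18 - p, supply Qs = p + 8.
Setting them equal: 18 - p = p + 8 → 10 = 2p, so p = 5 and Q = 13.

13.00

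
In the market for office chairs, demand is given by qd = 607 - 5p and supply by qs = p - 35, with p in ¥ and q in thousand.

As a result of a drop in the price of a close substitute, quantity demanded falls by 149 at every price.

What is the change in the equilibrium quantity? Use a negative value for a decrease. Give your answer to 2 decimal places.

-24.83

Before the shock: 607 - 5p = p - 35 ⇒ 642 = 6p ⇒ p = 107, q = 72.
After the shift, demand is qd = 458 - 5p and supply is qs = p - 35.
Clearing the new market: 458 - 5p = p - 35, so p = 493/6 ≈ 82.1667 and q = 283/6 ≈ 47.1667.
Δq = 47.1667 − 72 = -24.83.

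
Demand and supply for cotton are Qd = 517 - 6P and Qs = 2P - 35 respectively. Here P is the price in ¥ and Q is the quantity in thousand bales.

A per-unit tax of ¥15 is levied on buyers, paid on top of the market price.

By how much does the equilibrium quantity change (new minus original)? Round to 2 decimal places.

-22.50

Original equilibrium: 517 - 6P = 2P - 35 gives 552 = 8P, so P = 69 and Q = 103.
Since buyers pay the price plus the tax, the effective demand curve becomes Qd = 427 - 6P.
Setting them equal: 427 - 6P = 2P - 35 → 462 = 8P, so P = 57.75 and Q = 80.5.
ΔQ = 80.5 − 103 = -22.50.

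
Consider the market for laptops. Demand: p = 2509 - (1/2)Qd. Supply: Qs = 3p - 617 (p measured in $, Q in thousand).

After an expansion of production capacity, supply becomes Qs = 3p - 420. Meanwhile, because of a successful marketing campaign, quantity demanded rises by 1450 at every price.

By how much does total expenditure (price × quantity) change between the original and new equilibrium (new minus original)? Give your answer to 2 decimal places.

+1999725.28

Solve the original market: 5018 - 2p = 3p - 617, hence p = 1127 and Q = 2764.
The shock moves the curves to Qd = 6468 - 2p and Qs = 3p - 420.
New equilibrium: 6468 - 2p = 3p - 420 ⇒ 6888 = 5p ⇒ p = 1377.6, Q = 3712.8.
Expenditure moves from 1127×2764 = 3115028 to 1377.6×3712.8 = 5114753.28; change = +1999725.28.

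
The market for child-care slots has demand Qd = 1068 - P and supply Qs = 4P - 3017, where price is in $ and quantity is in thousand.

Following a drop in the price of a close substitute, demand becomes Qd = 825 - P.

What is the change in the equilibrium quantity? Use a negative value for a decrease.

Solve the original market: 1068 - P = 4P - 3017, hence P = 817 and Q = 251.
With the change applied: demand Qd = 825 - P, supply Qs = 4P - 3017.
Clearing the new market: 825 - P = 4P - 3017, so P = 768.4 and Q = 56.6.
ΔQ = 56.6 − 251 = -194.4.

-194.4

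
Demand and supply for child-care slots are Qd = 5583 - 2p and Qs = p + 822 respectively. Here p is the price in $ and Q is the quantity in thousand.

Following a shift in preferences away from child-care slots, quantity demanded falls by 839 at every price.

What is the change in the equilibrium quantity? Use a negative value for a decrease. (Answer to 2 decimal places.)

Solve the original market: 5583 - 2p = p + 822, hence p = 1587 and Q = 2409.
The shock moves the curves to Qd = 4744 - 2p and Qs = p + 822.
Equate the new curves: 4744 - 2p = p + 822, giving 3922 = 3p, p = 3922/3 ≈ 1307.3333, Q = 6388/3 ≈ 2129.3333.
ΔQ = 2129.3333 − 2409 = -279.67.

-279.67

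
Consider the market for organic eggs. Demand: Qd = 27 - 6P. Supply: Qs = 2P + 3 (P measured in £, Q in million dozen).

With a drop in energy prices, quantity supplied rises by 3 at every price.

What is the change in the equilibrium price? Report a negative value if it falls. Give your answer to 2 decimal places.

Solve the original market: 27 - 6P = 2P + 3, hence P = 3 and Q = 9.
The shock moves the curves to Qd = 27 - 6P and Qs = 2P + 6.
Setting them equal: 27 - 6P = 2P + 6 → 21 = 8P, so P = 2.625 and Q = 11.25.
ΔP = 2.625 − 3 = -0.38.

-0.38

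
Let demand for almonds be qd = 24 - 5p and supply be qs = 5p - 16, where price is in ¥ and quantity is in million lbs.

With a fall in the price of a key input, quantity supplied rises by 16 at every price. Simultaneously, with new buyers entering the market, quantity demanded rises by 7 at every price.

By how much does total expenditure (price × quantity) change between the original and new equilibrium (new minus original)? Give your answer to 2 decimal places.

+32.05

Solve the original market: 24 - 5p = 5p - 16, hence p = 4 and q = 4.
The new curves are qd = 31 - 5p (demand) and qs = 5p (supply).
Clearing the new market: 31 - 5p = 5p, so p = 3.1 and q = 15.5.
Expenditure moves from 4×4 = 16 to 3.1×15.5 = 48.05; change = +32.05.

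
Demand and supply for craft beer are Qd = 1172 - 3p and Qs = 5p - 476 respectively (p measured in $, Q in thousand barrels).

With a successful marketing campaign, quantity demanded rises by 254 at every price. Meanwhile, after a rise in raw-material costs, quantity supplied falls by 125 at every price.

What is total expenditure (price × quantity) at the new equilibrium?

Before the shock: 1172 - 3p = 5p - 476 ⇒ 1648 = 8p ⇒ p = 206, Q = 554.
After the shift, demand is Qd = 1426 - 3p and supply is Qs = 5p - 601.
New equilibrium: 1426 - 3p = 5p - 601 ⇒ 2027 = 8p ⇒ p = 253.375, Q = 665.875.
New expenditure = 253.375 × 665.875 = 168716.078125.

168716.078125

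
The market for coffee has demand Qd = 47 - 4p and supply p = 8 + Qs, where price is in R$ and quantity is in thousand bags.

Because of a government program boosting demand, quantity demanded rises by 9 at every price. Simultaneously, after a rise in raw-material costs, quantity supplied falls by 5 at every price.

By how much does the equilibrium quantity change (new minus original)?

-2.2

Before the shock: 47 - 4p = p - 8 ⇒ 55 = 5p ⇒ p = 11, Q = 3.
With the change applied: demand Qd = 56 - 4p, supply Qs = p - 13.
Equate the new curves: 56 - 4p = p - 13, giving 69 = 5p, p = 13.8, Q = 0.8.
ΔQ = 0.8 − 3 = -2.2.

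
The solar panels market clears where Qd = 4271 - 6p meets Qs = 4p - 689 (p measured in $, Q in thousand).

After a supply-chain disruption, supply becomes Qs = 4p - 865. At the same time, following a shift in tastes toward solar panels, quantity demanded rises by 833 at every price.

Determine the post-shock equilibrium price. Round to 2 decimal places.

Before the shock: 4271 - 6p = 4p - 689 ⇒ 4960 = 10p ⇒ p = 496, Q = 1295.
With the change applied: demand Qd = 5104 - 6p, supply Qs = 4p - 865.
Clearing the new market: 5104 - 6p = 4p - 865, so p = 596.9 and Q = 1522.6.

596.90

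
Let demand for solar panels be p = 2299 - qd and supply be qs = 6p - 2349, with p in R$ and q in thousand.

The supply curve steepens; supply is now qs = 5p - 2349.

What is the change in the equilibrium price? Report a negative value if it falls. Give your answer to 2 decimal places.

Initially, 2299 - p = 6p - 2349, so 4648 = 7p and p = 664, q = 1635.
With the change applied: demand qd = 2299 - p, supply qs = 5p - 2349.
Clearing the new market: 2299 - p = 5p - 2349, so p = 2324/3 ≈ 774.6667 and q = 4573/3 ≈ 1524.3333.
Δp = 774.6667 − 664 = +110.67.

+110.67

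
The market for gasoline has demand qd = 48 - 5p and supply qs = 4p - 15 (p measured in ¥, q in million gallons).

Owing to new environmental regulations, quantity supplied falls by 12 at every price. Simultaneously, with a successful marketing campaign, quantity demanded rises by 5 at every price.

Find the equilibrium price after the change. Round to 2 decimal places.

Original equilibrium: 48 - 5p = 4p - 15 gives 63 = 9p, so p = 7 and q = 13.
After the shift, demand is qd = 53 - 5p and supply is qs = 4p - 27.
Setting them equal: 53 - 5p = 4p - 27 → 80 = 9p, so p = 80/9 ≈ 8.8889 and q = 77/9 ≈ 8.5556.

8.89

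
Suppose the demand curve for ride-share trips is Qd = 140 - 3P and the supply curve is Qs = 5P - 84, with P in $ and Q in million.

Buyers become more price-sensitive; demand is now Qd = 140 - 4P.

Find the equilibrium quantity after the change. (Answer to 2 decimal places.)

Initially, 140 - 3P = 5P - 84, so 224 = 8P and P = 28, Q = 56.
The shock moves the curves to Qd = 140 - 4P and Qs = 5P - 84.
Clearing the new market: 140 - 4P = 5P - 84, so P = 224/9 ≈ 24.8889 and Q = 364/9 ≈ 40.4444.

40.44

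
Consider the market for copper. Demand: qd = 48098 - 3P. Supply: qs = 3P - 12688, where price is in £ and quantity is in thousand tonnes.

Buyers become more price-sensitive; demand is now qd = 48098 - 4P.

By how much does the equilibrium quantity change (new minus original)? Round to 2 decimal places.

-4341.86

Original equilibrium: 48098 - 3P = 3P - 12688 gives 60786 = 6P, so P = 10131 and q = 17705.
The shock moves the curves to qd = 48098 - 4P and qs = 3P - 12688.
New equilibrium: 48098 - 4P = 3P - 12688 ⇒ 60786 = 7P ⇒ P = 60786/7 ≈ 8683.7143, q = 93542/7 ≈ 13363.1429.
Δq = 13363.1429 − 17705 = -4341.86.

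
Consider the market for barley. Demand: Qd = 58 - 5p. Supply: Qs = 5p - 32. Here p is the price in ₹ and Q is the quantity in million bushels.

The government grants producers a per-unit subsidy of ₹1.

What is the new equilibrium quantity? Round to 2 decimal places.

15.50

Original equilibrium: 58 - 5p = 5p - 32 gives 90 = 10p, so p = 9 and Q = 13.
Since sellers receive the price plus the subsidy, the effective supply curve becomes Qs = 5p - 27.
Equate the new curves: 58 - 5p = 5p - 27, giving 85 = 10p, p = 8.5, Q = 15.5.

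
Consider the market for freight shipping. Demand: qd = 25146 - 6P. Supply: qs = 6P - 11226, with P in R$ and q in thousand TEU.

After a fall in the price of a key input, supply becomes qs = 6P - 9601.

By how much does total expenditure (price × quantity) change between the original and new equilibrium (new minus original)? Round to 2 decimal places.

+1410161.46

Before the shock: 25146 - 6P = 6P - 11226 ⇒ 36372 = 12P ⇒ P = 3031, q = 6960.
The shock moves the curves to qd = 25146 - 6P and qs = 6P - 9601.
Equate the new curves: 25146 - 6P = 6P - 9601, giving 34747 = 12P, P = 34747/12 ≈ 2895.5833, q = 7772.5.
Expenditure moves from 3031×6960 = 21095760 to 2895.5833×7772.5 = 22505921.4583; change = +1410161.46.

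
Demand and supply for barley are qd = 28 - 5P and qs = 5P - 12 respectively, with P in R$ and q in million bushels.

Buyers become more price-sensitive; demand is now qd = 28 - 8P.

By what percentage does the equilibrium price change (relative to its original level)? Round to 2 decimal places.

-23.08

Original equilibrium: 28 - 5P = 5P - 12 gives 40 = 10P, so P = 4 and q = 8.
The new curves are qd = 28 - 8P (demand) and qs = 5P - 12 (supply).
Setting them equal: 28 - 8P = 5P - 12 → 40 = 13P, so P = 40/13 ≈ 3.0769 and q = 44/13 ≈ 3.3846.
%ΔP = (3.0769 − 4) / 4 × 100 = -23.08%.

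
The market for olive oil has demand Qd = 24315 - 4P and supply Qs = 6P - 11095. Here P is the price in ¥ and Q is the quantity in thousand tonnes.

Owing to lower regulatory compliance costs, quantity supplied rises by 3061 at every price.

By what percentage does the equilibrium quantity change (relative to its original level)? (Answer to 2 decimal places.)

Original equilibrium: 24315 - 4P = 6P - 11095 gives 35410 = 10P, so P = 3541 and Q = 10151.
The shock moves the curves to Qd = 24315 - 4P and Qs = 6P - 8034.
Setting them equal: 24315 - 4P = 6P - 8034 → 32349 = 10P, so P = 3234.9 and Q = 11375.4.
%ΔQ = (11375.4 − 10151) / 10151 × 100 = +12.06%.

+12.06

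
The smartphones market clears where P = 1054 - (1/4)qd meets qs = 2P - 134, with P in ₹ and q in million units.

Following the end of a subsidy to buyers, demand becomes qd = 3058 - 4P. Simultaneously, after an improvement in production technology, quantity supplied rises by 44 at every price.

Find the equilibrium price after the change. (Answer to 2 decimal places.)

Before the shock: 4216 - 4P = 2P - 134 ⇒ 4350 = 6P ⇒ P = 725, q = 1316.
With the change applied: demand qd = 3058 - 4P, supply qs = 2P - 90.
Equate the new curves: 3058 - 4P = 2P - 90, giving 3148 = 6P, P = 1574/3 ≈ 524.6667, q = 2878/3 ≈ 959.3333.

524.67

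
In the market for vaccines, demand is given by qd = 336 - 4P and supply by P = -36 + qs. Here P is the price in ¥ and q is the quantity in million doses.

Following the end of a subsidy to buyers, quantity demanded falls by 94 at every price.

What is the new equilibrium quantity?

77.2

Before the shock: 336 - 4P = P + 36 ⇒ 300 = 5P ⇒ P = 60, q = 96.
The shock moves the curves to qd = 242 - 4P and qs = P + 36.
New equilibrium: 242 - 4P = P + 36 ⇒ 206 = 5P ⇒ P = 41.2, q = 77.2.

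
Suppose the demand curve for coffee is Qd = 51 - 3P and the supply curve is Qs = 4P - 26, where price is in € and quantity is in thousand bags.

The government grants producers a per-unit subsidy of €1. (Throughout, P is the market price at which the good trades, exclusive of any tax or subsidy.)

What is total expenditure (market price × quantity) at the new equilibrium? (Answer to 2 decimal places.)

Before the shock: 51 - 3P = 4P - 26 ⇒ 77 = 7P ⇒ P = 11, Q = 18.
Since sellers receive the price plus the subsidy, the effective supply curve becomes Qs = 4P - 22.
Clearing the new market: 51 - 3P = 4P - 22, so P = 73/7 ≈ 10.4286 and Q = 138/7 ≈ 19.7143.
New expenditure = 10.4286 × 19.7143 = 205.59.

205.59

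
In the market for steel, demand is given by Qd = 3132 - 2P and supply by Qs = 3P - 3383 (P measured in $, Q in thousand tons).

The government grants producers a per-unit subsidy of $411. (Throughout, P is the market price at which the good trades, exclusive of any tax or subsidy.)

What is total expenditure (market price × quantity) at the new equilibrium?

1076682.88

Original equilibrium: 3132 - 2P = 3P - 3383 gives 6515 = 5P, so P = 1303 and Q = 526.
Since sellers receive the price plus the subsidy, the effective supply curve becomes Qs = 3P - 2150.
Setting them equal: 3132 - 2P = 3P - 2150 → 5282 = 5P, so P = 1056.4 and Q = 1019.2.
New expenditure = 1056.4 × 1019.2 = 1076682.88.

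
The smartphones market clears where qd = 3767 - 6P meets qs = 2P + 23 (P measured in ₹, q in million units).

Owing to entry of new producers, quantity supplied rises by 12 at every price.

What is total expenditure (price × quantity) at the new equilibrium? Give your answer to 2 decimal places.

Initially, 3767 - 6P = 2P + 23, so 3744 = 8P and P = 468, q = 959.
The shock moves the curves to qd = 3767 - 6P and qs = 2P + 35.
Clearing the new market: 3767 - 6P = 2P + 35, so P = 466.5 and q = 968.
New expenditure = 466.5 × 968 = 451572.00.

451572.00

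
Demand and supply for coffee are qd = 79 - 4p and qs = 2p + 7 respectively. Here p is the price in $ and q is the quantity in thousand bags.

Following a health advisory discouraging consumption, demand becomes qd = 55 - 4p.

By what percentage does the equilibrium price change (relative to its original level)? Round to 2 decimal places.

-33.33

Original equilibrium: 79 - 4p = 2p + 7 gives 72 = 6p, so p = 12 and q = 31.
The shock moves the curves to qd = 55 - 4p and qs = 2p + 7.
Setting them equal: 55 - 4p = 2p + 7 → 48 = 6p, so p = 8 and q = 23.
%Δp = (8 − 12) / 12 × 100 = -33.33%.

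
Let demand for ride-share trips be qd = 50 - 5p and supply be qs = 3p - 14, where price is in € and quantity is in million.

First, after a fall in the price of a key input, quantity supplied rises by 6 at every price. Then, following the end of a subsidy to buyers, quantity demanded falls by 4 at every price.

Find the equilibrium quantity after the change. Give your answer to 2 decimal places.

12.25

Initially, 50 - 5p = 3p - 14, so 64 = 8p and p = 8, q = 10.
The shock moves the curves to qd = 46 - 5p and qs = 3p - 8.
Equate the new curves: 46 - 5p = 3p - 8, giving 54 = 8p, p = 6.75, q = 12.25.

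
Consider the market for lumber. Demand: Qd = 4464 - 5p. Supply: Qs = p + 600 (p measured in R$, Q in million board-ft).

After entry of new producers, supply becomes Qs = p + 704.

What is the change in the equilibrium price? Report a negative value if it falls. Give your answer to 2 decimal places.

Initially, 4464 - 5p = p + 600, so 3864 = 6p and p = 644, Q = 1244.
The shock moves the curves to Qd = 4464 - 5p and Qs = p + 704.
Equate the new curves: 4464 - 5p = p + 704, giving 3760 = 6p, p = 1880/3 ≈ 626.6667, Q = 3992/3 ≈ 1330.6667.
Δp = 626.6667 − 644 = -17.33.

-17.33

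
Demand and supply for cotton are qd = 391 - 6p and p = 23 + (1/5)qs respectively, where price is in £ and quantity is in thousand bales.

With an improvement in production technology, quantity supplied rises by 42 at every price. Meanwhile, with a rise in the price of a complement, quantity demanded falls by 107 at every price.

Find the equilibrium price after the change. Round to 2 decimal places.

Before the shock: 391 - 6p = 5p - 115 ⇒ 506 = 11p ⇒ p = 46, q = 115.
The new curves are qd = 284 - 6p (demand) and qs = 5p - 73 (supply).
New equilibrium: 284 - 6p = 5p - 73 ⇒ 357 = 11p ⇒ p = 357/11 ≈ 32.4545, q = 982/11 ≈ 89.2727.

32.45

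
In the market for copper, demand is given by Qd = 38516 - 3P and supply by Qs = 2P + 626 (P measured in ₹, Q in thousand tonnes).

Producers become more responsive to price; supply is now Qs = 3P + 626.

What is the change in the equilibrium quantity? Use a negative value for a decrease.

+3789

Solve the original market: 38516 - 3P = 2P + 626, hence P = 7578 and Q = 15782.
The shock moves the curves to Qd = 38516 - 3P and Qs = 3P + 626.
New equilibrium: 38516 - 3P = 3P + 626 ⇒ 37890 = 6P ⇒ P = 6315, Q = 19571.
ΔQ = 19571 − 15782 = +3789.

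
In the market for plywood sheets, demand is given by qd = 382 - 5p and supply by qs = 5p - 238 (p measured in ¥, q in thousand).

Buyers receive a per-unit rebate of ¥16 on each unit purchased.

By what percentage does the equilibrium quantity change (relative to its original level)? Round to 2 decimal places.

+55.56

Original equilibrium: 382 - 5p = 5p - 238 gives 620 = 10p, so p = 62 and q = 72.
Since buyers' out-of-pocket price is the market price minus the rebate, the effective demand curve becomes qd = 462 - 5p.
New equilibrium: 462 - 5p = 5p - 238 ⇒ 700 = 10p ⇒ p = 70, q = 112.
%Δq = (112 − 72) / 72 × 100 = +55.56%.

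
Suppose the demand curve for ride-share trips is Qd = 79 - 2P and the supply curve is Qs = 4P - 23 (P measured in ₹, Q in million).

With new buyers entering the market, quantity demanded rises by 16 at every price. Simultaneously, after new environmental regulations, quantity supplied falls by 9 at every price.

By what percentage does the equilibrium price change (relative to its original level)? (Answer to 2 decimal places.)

+24.51

Original equilibrium: 79 - 2P = 4P - 23 gives 102 = 6P, so P = 17 and Q = 45.
The shock moves the curves to Qd = 95 - 2P and Qs = 4P - 32.
Clearing the new market: 95 - 2P = 4P - 32, so P = 127/6 ≈ 21.1667 and Q = 158/3 ≈ 52.6667.
%ΔP = (21.1667 − 17) / 17 × 100 = +24.51%.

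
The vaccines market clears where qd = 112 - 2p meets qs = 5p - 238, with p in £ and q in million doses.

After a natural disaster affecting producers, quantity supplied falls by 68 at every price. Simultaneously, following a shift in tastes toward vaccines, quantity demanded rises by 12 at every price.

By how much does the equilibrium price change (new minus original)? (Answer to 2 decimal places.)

Initially, 112 - 2p = 5p - 238, so 350 = 7p and p = 50, q = 12.
With the change applied: demand qd = 124 - 2p, supply qs = 5p - 306.
Equate the new curves: 124 - 2p = 5p - 306, giving 430 = 7p, p = 430/7 ≈ 61.4286, q = 8/7 ≈ 1.1429.
Δp = 61.4286 − 50 = +11.43.

+11.43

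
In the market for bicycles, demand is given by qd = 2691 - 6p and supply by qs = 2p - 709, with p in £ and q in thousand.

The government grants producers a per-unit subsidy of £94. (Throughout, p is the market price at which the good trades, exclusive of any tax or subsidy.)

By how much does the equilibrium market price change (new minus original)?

Before the shock: 2691 - 6p = 2p - 709 ⇒ 3400 = 8p ⇒ p = 425, q = 141.
Since sellers receive the price plus the subsidy, the effective supply curve becomes qs = 2p - 521.
New equilibrium: 2691 - 6p = 2p - 521 ⇒ 3212 = 8p ⇒ p = 401.5, q = 282.
Δp = 401.5 − 425 = -23.5.

-23.5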